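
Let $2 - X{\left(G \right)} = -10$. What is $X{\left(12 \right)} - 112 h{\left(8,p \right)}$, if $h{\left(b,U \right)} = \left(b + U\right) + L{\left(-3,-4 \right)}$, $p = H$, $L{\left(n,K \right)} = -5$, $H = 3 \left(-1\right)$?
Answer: $12$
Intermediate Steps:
$H = -3$
$p = -3$
$X{\left(G \right)} = 12$ ($X{\left(G \right)} = 2 - -10 = 2 + 10 = 12$)
$h{\left(b,U \right)} = -5 + U + b$ ($h{\left(b,U \right)} = \left(b + U\right) - 5 = \left(U + b\right) - 5 = -5 + U + b$)
$X{\left(12 \right)} - 112 h{\left(8,p \right)} = 12 - 112 \left(-5 - 3 + 8\right) = 12 - 0 = 12 + 0 = 12$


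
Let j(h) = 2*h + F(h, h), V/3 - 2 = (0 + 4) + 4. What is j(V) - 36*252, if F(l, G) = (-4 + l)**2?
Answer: -8336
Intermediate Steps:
V = 30 (V = 6 + 3*((0 + 4) + 4) = 6 + 3*(4 + 4) = 6 + 3*8 = 6 + 24 = 30)
j(h) = (-4 + h)**2 + 2*h (j(h) = 2*h + (-4 + h)**2 = (-4 + h)**2 + 2*h)
j(V) - 36*252 = ((-4 + 30)**2 + 2*30) - 36*252 = (26**2 + 60) - 9072 = (676 + 60) - 9072 = 736 - 9072 = -8336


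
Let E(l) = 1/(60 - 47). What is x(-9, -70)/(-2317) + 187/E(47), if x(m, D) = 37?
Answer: 5632590/2317 ≈ 2431.0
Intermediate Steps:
E(l) = 1/13
x(-9, -70)/(-2317) + 187/E(47) = 37/(-2317) + 187/(1/13) = 37*(-1/2317) + 187*13 = -37/2317 + 2431 = 5632590/2317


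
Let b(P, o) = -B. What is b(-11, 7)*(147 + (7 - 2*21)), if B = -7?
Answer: 784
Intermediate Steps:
b(P, o) = 7 (b(P, o) = -1*(-7) = 7)
b(-11, 7)*(147 + (7 - 2*21)) = 7*(147 + (7 - 2*21)) = 7*(147 + (7 - 42)) = 7*(147 - 35) = 7*112 = 784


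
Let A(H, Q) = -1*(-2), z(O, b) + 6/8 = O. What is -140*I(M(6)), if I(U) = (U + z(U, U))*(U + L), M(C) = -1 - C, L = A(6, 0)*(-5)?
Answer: -35105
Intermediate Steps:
z(O, b) = -¾ + O
A(H, Q) = 2
L = -10 (L = 2*(-5) = -10)
I(U) = (-10 + U)*(-¾ + 2*U) (I(U) = (U + (-¾ + U))*(U - 10) = (-¾ + 2*U)*(-10 + U) = (-10 + U)*(-¾ + 2*U))
-140*I(M(6)) = -140*(15/2 + 2*(-1 - 1*6)² - 83*(-1 - 1*6)/4) = -140*(15/2 + 2*(-1 - 6)² - 83*(-1 - 6)/4) = -140*(15/2 + 2*(-7)² - 83/4*(-7)) = -140*(15/2 + 2*49 + 581/4) = -140*(15/2 + 98 + 581/4) = -140*1003/4 = -35105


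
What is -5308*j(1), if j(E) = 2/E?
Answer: -10616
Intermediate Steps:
-5308*j(1) = -10616/1 = -10616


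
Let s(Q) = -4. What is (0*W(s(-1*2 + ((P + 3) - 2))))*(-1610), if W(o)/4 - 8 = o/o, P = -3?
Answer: 0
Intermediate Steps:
W(o) = 36 (W(o) = 32 + 4*(o/o) = 32 + 4*1 = 32 + 4 = 36)
(0*W(s(-1*2 + ((P + 3) - 2))))*(-1610) = (0*36)*(-1610) = 0*(-1610) = 0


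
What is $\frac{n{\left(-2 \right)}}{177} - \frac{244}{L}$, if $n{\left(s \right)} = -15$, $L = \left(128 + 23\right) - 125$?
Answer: $- \frac{7263}{767} \approx -9.4694$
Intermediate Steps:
$L = 26$ ($L = 151 - 125 = 26$)
$\frac{n{\left(-2 \right)}}{177} - \frac{244}{L} = - \frac{15}{177} - \frac{244}{26} = \left(-15\right) \frac{1}{177} - \frac{122}{13} = - \frac{5}{59} - \frac{122}{13} = - \frac{7263}{767}$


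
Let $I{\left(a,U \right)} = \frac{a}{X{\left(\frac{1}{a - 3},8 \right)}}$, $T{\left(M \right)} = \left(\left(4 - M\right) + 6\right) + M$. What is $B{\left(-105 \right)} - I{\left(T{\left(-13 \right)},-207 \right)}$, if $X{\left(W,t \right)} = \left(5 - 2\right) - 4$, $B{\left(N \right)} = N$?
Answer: $-95$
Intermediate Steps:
$X{\left(W,t \right)} = -1$ ($X{\left(W,t \right)} = 3 - 4 = -1$)
$T{\left(M \right)} = 10$ ($T{\left(M \right)} = \left(10 - M\right) + M = 10$)
$I{\left(a,U \right)} = - a$ ($I{\left(a,U \right)} = \frac{a}{-1} = a \left(-1\right) = - a$)
$B{\left(-105 \right)} - I{\left(T{\left(-13 \right)},-207 \right)} = -105 - \left(-1\right) 10 = -105 - -10 = -105 + 10 = -95$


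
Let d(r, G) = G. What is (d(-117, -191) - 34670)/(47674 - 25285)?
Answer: -34861/22389 ≈ -1.5571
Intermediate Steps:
(d(-117, -191) - 34670)/(47674 - 25285) = (-191 - 34670)/(47674 - 25285) = -34861/22389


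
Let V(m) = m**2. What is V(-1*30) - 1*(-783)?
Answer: 1683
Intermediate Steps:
V(-1*30) - 1*(-783) = (-1*30)**2 - 1*(-783) = (-30)**2 + 783 = 900 + 783 = 1683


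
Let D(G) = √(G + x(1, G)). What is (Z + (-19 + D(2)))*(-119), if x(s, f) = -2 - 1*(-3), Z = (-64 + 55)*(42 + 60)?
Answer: 111503 - 119*√3 ≈ 1.1130e+5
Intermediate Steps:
Z = -918 (Z = -9*102 = -918)
x(s, f) = 1 (x(s, f) = -2 + 3 = 1)
D(G) = √(1 + G) (D(G) = √(G + 1) = √(1 + G))
(Z + (-19 + D(2)))*(-119) = (-918 + (-19 + √(1 + 2)))*(-119) = (-918 + (-19 + √3))*(-119) = (-937 + √3)*(-119) = 111503 - 119*√3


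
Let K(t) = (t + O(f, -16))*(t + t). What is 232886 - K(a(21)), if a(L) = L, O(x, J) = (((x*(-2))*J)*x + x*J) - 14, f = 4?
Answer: 213776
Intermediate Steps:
O(x, J) = -14 + J*x - 2*J*x² (O(x, J) = (((-2*x)*J)*x + J*x) - 14 = ((-2*J*x)*x + J*x) - 14 = (-2*J*x² + J*x) - 14 = (J*x - 2*J*x²) - 14 = -14 + J*x - 2*J*x²)
K(t) = 2*t*(434 + t) (K(t) = (t + (-14 - 16*4 - 2*(-16)*4²))*(t + t) = (t + (-14 - 64 - 2*(-16)*16))*(2*t) = (t + (-14 - 64 + 512))*(2*t) = (t + 434)*(2*t) = (434 + t)*(2*t) = 2*t*(434 + t))
232886 - K(a(21)) = 232886 - 2*21*(434 + 21) = 232886 - 2*21*455 = 232886 - 1*19110 = 232886 - 19110 = 213776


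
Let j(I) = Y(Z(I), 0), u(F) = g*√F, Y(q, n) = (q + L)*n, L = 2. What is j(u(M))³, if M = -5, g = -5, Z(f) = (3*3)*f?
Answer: 0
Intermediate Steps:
Z(f) = 9*f
Y(q, n) = n*(2 + q) (Y(q, n) = (q + 2)*n = (2 + q)*n = n*(2 + q))
u(F) = -5*√F
j(I) = 0 (j(I) = 0*(2 + 9*I) = 0)
j(u(M))³ = 0³ = 0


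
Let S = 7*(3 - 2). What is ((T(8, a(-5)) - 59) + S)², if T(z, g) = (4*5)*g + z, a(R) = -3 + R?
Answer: 41616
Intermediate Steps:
S = 7 (S = 7*1 = 7)
T(z, g) = z + 20*g (T(z, g) = 20*g + z = z + 20*g)
((T(8, a(-5)) - 59) + S)² = (((8 + 20*(-3 - 5)) - 59) + 7)² = (((8 + 20*(-8)) - 59) + 7)² = (((8 - 160) - 59) + 7)² = ((-152 - 59) + 7)² = (-211 + 7)² = (-204)² = 41616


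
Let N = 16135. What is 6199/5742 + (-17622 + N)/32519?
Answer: 193046927/186724098 ≈ 1.0339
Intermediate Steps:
6199/5742 + (-17622 + N)/32519 = 6199/5742 + (-17622 + 16135)/32519 = 6199*(1/5742) - 1487*1/32519 = 6199/5742 - 1487/32519 = 193046927/186724098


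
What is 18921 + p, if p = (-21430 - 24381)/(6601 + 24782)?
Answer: 593751932/31383 ≈ 18920.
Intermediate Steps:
p = -45811/31383 ≈ -1.4597
18921 + p = 18921 - 45811/31383 = 593751932/31383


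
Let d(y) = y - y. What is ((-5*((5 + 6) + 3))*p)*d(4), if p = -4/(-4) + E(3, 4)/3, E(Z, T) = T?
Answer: 0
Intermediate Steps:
p = 7/3 (p = -4/(-4) + 4/3 = -4*(-¼) + 4*(⅓) = 1 + 4/3 = 7/3 ≈ 2.3333)
d(y) = 0
((-5*((5 + 6) + 3))*p)*d(4) = (-5*((5 + 6) + 3)*(7/3))*0 = (-5*(11 + 3)*(7/3))*0 = (-5*14*(7/3))*0 = -70*7/3*0 = -490/3*0 = 0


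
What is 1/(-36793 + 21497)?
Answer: -1/15296 ≈ -6.5377e-5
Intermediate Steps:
1/(-36793 + 21497) = 1/(-15296) = -1/15296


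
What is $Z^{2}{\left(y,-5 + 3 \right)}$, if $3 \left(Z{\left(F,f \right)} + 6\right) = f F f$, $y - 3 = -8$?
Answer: $\frac{1444}{9} \approx 160.44$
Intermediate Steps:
$y = -5$ ($y = 3 - 8 = -5$)
$Z{\left(F,f \right)} = -6 + \frac{F f^{2}}{3}$ ($Z{\left(F,f \right)} = -6 + \frac{f F f}{3} = -6 + \frac{F f f}{3} = -6 + \frac{F f^{2}}{3}$)
$Z^{2}{\left(y,-5 + 3 \right)} = \left(-6 + \frac{1}{3} \left(-5\right) \left(-5 + 3\right)^{2}\right)^{2} = \left(-6 + \frac{1}{3} \left(-5\right) \left(-2\right)^{2}\right)^{2} = \left(-6 + \frac{1}{3} \left(-5\right) 4\right)^{2} = \left(-6 - \frac{20}{3}\right)^{2} = \left(- \frac{38}{3}\right)^{2} = \frac{1444}{9}$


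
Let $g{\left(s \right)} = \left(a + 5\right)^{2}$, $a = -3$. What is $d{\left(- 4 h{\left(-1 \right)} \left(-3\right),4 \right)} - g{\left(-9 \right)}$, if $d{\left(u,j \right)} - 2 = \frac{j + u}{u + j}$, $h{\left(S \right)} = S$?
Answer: $-1$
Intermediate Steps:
$g{\left(s \right)} = 4$ ($g{\left(s \right)} = \left(-3 + 5\right)^{2} = 2^{2} = 4$)
$d{\left(u,j \right)} = 3$ ($d{\left(u,j \right)} = 2 + \frac{j + u}{u + j} = 2 + \frac{j + u}{j + u} = 2 + 1 = 3$)
$d{\left(- 4 h{\left(-1 \right)} \left(-3\right),4 \right)} - g{\left(-9 \right)} = 3 - 4 = -1$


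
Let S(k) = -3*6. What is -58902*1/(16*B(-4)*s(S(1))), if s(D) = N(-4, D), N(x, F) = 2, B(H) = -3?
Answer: 9817/16 ≈ 613.56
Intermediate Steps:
S(k) = -18
s(D) = 2
-58902*1/(16*B(-4)*s(S(1))) = -58902/((2*(-3))*16) = -58902/((-6*16)) = -58902/(-96) = -58902*(-1/96) = 9817/16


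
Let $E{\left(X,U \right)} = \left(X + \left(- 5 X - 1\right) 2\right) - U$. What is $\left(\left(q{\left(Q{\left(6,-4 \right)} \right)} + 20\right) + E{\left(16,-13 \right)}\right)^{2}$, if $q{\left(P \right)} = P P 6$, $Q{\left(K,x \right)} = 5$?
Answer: $1369$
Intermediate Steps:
$E{\left(X,U \right)} = -2 - U - 9 X$ ($E{\left(X,U \right)} = \left(X + \left(-1 - 5 X\right) 2\right) - U = \left(X - \left(2 + 10 X\right)\right) - U = \left(-2 - 9 X\right) - U = -2 - U - 9 X$)
$q{\left(P \right)} = 6 P^{2}$ ($q{\left(P \right)} = P^{2} \cdot 6 = 6 P^{2}$)
$\left(\left(q{\left(Q{\left(6,-4 \right)} \right)} + 20\right) + E{\left(16,-13 \right)}\right)^{2} = \left(\left(6 \cdot 5^{2} + 20\right) - 133\right)^{2} = \left(\left(6 \cdot 25 + 20\right) - 133\right)^{2} = \left(\left(150 + 20\right) - 133\right)^{2} = \left(170 - 133\right)^{2} = 37^{2} = 1369$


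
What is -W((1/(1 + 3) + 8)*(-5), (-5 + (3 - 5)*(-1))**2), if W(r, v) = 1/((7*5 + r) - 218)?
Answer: 4/897 ≈ 0.0044593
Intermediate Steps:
W(r, v) = 1/(-183 + r) (W(r, v) = 1/((35 + r) - 218) = 1/(-183 + r))
-W((1/(1 + 3) + 8)*(-5), (-5 + (3 - 5)*(-1))**2) = -1/(-183 + (1/(1 + 3) + 8)*(-5)) = -1/(-183 + (1/4 + 8)*(-5)) = -1/(-183 + (33/4)*(-5)) = -1/(-183 - 165/4) = -1/(-897/4) = -1*(-4/897) = 4/897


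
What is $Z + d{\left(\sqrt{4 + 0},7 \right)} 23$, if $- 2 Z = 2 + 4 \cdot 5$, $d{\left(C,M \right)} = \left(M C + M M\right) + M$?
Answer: $1599$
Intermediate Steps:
$d{\left(C,M \right)} = M + M^{2} + C M$ ($d{\left(C,M \right)} = \left(C M + M^{2}\right) + M = \left(M^{2} + C M\right) + M = M + M^{2} + C M$)
$Z = -11$ ($Z = - \frac{2 + 4 \cdot 5}{2} = - \frac{2 + 20}{2} = \left(- \frac{1}{2}\right) 22 = -11$)
$Z + d{\left(\sqrt{4 + 0},7 \right)} 23 = -11 + 7 \left(1 + \sqrt{4 + 0} + 7\right) 23 = -11 + 7 \left(1 + \sqrt{4} + 7\right) 23 = -11 + 7 \left(1 + 2 + 7\right) 23 = -11 + 7 \cdot 10 \cdot 23 = -11 + 70 \cdot 23 = -11 + 1610 = 1599$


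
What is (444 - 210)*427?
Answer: 99918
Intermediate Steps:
(444 - 210)*427 = 234*427 = 99918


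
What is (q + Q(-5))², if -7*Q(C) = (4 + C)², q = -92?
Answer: 416025/49 ≈ 8490.3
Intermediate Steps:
Q(C) = -(4 + C)²/7
(q + Q(-5))² = (-92 - (4 - 5)²/7)² = (-92 - ⅐*(-1)²)² = (-92 - ⅐*1)² = (-92 - ⅐)² = (-645/7)² = 416025/49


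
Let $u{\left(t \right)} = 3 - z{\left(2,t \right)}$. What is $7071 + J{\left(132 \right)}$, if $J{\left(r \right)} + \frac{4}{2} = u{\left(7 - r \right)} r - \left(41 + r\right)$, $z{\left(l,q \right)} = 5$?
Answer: $6632$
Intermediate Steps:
$u{\left(t \right)} = -2$ ($u{\left(t \right)} = 3 - 5 = -2$)
$J{\left(r \right)} = -43 - 3 r$ ($J{\left(r \right)} = -2 - \left(41 + 3 r\right) = -43 - 3 r$)
$7071 + J{\left(132 \right)} = 7071 - 439 = 6632$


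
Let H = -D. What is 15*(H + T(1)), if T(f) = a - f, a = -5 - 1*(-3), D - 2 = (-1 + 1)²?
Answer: -75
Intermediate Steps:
D = 2 (D = 2 + (-1 + 1)² = 2 + 0² = 2 + 0 = 2)
a = -2 (a = -5 + 3 = -2)
H = -2 (H = -1*2 = -2)
T(f) = -2 - f
15*(H + T(1)) = 15*(-2 + (-2 - 1*1)) = 15*(-2 + (-2 - 1)) = 15*(-2 - 3) = 15*(-5) = -75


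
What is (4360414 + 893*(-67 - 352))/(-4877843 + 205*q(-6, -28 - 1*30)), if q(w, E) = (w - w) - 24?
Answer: -3986247/4882763 ≈ -0.81639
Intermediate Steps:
q(w, E) = -24 (q(w, E) = 0 - 24 = -24)
(4360414 + 893*(-67 - 352))/(-4877843 + 205*q(-6, -28 - 1*30)) = (4360414 + 893*(-67 - 352))/(-4877843 + 205*(-24)) = (4360414 + 893*(-419))/(-4877843 - 4920) = (4360414 - 374167)/(-4882763) = 3986247*(-1/4882763) = -3986247/4882763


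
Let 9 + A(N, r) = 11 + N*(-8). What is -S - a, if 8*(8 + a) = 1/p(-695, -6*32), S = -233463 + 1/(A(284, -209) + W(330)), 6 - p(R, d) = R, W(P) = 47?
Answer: 2910585836449/12466584 ≈ 2.3347e+5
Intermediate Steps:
A(N, r) = 2 - 8*N (A(N, r) = -9 + (11 + N*(-8)) = -9 + (11 - 8*N) = 2 - 8*N)
p(R, d) = 6 - R
S = -518988250/2223 (S = -233463 + 1/((2 - 8*284) + 47) = -233463 + 1/((2 - 2272) + 47) = -233463 + 1/(-2270 + 47) = -233463 + 1/(-2223) = -233463 - 1/2223 = -518988250/2223 ≈ -2.3346e+5)
a = -44863/5608 (a = -8 + 1/(8*(6 - 1*(-695))) = -8 + 1/(8*(6 + 695)) = -8 + (⅛)/701 = -8 + (⅛)*(1/701) = -8 + 1/5608 = -44863/5608 ≈ -7.9998)
-S - a = -1*(-518988250/2223) - 1*(-44863/5608) = 518988250/2223 + 44863/5608 = 2910585836449/12466584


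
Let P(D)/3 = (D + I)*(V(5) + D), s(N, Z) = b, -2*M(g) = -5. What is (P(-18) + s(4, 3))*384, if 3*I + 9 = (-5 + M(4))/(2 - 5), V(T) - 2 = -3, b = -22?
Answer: 445120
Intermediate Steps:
M(g) = 5/2 (M(g) = -1/2*(-5) = 5/2)
s(N, Z) = -22
V(T) = -1 (V(T) = 2 - 3 = -1)
I = -49/18 (I = -3 + ((-5 + 5/2)/(2 - 5))/3 = -3 + (-5/2/(-3))/3 = -3 + (-5/2*(-1/3))/3 = -3 + (1/3)*(5/6) = -3 + 5/18 = -49/18 ≈ -2.7222)
P(D) = 3*(-1 + D)*(-49/18 + D) (P(D) = 3*((D - 49/18)*(-1 + D)) = 3*((-49/18 + D)*(-1 + D)) = 3*((-1 + D)*(-49/18 + D)) = 3*(-1 + D)*(-49/18 + D))
(P(-18) + s(4, 3))*384 = ((49/6 + 3*(-18)**2 - 67/6*(-18)) - 22)*384 = ((49/6 + 3*324 + 201) - 22)*384 = ((49/6 + 972 + 201) - 22)*384 = (7087/6 - 22)*384 = (6955/6)*384 = 445120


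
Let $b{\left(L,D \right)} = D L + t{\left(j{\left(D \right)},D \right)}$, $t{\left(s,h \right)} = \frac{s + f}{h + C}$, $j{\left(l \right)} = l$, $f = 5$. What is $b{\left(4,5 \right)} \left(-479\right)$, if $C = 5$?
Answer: $-10059$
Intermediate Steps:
$t{\left(s,h \right)} = \frac{5 + s}{5 + h}$ ($t{\left(s,h \right)} = \frac{s + 5}{h + 5} = \frac{5 + s}{5 + h}$)
$b{\left(L,D \right)} = 1 + D L$ ($b{\left(L,D \right)} = D L + \frac{5 + D}{5 + D} = D L + 1 = 1 + D L$)
$b{\left(4,5 \right)} \left(-479\right) = \left(1 + 5 \cdot 4\right) \left(-479\right) = \left(1 + 20\right) \left(-479\right) = 21 \left(-479\right) = -10059$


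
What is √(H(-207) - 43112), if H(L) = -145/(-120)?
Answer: I*√6207954/12 ≈ 207.63*I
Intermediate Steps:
H(L) = 29/24 (H(L) = -145*(-1/120) = 29/24)
√(H(-207) - 43112) = √(29/24 - 43112) = √(-1034659/24) = I*√6207954/12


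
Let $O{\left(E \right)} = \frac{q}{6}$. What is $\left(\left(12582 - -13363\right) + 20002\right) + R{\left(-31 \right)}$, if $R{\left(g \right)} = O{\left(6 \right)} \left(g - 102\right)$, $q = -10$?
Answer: $\frac{138506}{3} \approx 46169.0$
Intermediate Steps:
$O{\left(E \right)} = - \frac{5}{3}$ ($O{\left(E \right)} = - \frac{10}{6} = \left(-10\right) \frac{1}{6} = - \frac{5}{3}$)
$R{\left(g \right)} = 170 - \frac{5 g}{3}$ ($R{\left(g \right)} = - \frac{5 \left(g - 102\right)}{3} = - \frac{5 \left(-102 + g\right)}{3} = 170 - \frac{5 g}{3}$)
$\left(\left(12582 - -13363\right) + 20002\right) + R{\left(-31 \right)} = \left(\left(12582 - -13363\right) + 20002\right) + \left(170 - - \frac{155}{3}\right) = \left(\left(12582 + 13363\right) + 20002\right) + \left(170 + \frac{155}{3}\right) = \left(25945 + 20002\right) + \frac{665}{3} = 45947 + \frac{665}{3} = \frac{138506}{3}$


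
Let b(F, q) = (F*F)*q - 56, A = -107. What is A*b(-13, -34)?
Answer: 620814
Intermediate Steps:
b(F, q) = -56 + q*F² (b(F, q) = F²*q - 56 = q*F² - 56 = -56 + q*F²)
A*b(-13, -34) = -107*(-56 - 34*(-13)²) = -107*(-56 - 34*169) = -107*(-56 - 5746) = -107*(-5802) = 620814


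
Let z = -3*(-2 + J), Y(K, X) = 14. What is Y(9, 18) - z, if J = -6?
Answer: -10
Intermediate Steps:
z = 24 (z = -3*(-2 - 6) = -3*(-8) = 24)
Y(9, 18) - z = 14 - 1*24 = 14 - 24 = -10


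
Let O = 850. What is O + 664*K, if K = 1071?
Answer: 711994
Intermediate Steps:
O + 664*K = 850 + 664*1071 = 850 + 711144 = 711994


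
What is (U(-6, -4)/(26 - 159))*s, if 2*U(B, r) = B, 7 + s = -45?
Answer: -156/133 ≈ -1.1729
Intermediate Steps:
s = -52 (s = -7 - 45 = -52)
U(B, r) = B/2
(U(-6, -4)/(26 - 159))*s = (((½)*(-6))/(26 - 159))*(-52) = (-3/(-133))*(-52) = -1/133*(-3)*(-52) = (3/133)*(-52) = -156/133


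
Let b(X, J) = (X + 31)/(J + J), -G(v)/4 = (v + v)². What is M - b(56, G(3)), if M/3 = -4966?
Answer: -1430179/96 ≈ -14898.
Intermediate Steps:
M = -14898 (M = 3*(-4966) = -14898)
G(v) = -16*v² (G(v) = -4*(v + v)² = -4*4*v² = -16*v²)
b(X, J) = (31 + X)/(2*J) (b(X, J) = (31 + X)/((2*J)) = (31 + X)*(1/(2*J)) = (31 + X)/(2*J))
M - b(56, G(3)) = -14898 - (31 + 56)/(2*((-16*3²))) = -14898 - 87/(2*((-16*9))) = -14898 - 87/(2*(-144)) = -14898 - (-1)*87/(2*144) = -14898 - 1*(-29/96) = -14898 + 29/96 = -1430179/96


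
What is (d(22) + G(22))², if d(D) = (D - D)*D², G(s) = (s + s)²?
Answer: 3748096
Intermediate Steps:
G(s) = 4*s² (G(s) = (2*s)² = 4*s²)
d(D) = 0 (d(D) = 0*D² = 0)
(d(22) + G(22))² = (0 + 4*22²)² = (0 + 4*484)² = (0 + 1936)² = 1936² = 3748096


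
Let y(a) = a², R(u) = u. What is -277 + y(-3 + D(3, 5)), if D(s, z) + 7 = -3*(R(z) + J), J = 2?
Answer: 684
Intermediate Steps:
D(s, z) = -13 - 3*z (D(s, z) = -7 - 3*(z + 2) = -7 - 3*(2 + z) = -7 + (-6 - 3*z) = -13 - 3*z)
-277 + y(-3 + D(3, 5)) = -277 + (-3 + (-13 - 3*5))² = -277 + (-3 + (-13 - 15))² = -277 + (-3 - 28)² = -277 + (-31)² = -277 + 961 = 684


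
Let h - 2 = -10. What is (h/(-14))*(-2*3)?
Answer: -24/7 ≈ -3.4286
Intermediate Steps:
h = -8 (h = 2 - 10 = -8)
(h/(-14))*(-2*3) = (-8/(-14))*(-2*3) = -8*(-1/14)*(-6) = (4/7)*(-6) = -24/7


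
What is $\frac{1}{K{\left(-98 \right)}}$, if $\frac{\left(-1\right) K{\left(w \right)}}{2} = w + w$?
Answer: $\frac{1}{392} \approx 0.002551$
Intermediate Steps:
$K{\left(w \right)} = - 4 w$ ($K{\left(w \right)} = - 2 \left(w + w\right) = - 2 \cdot 2 w = - 4 w$)
$\frac{1}{K{\left(-98 \right)}} = \frac{1}{\left(-4\right) \left(-98\right)} = \frac{1}{392}$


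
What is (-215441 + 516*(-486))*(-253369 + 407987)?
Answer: -72085540106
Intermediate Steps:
(-215441 + 516*(-486))*(-253369 + 407987) = (-215441 - 250776)*154618 = -466217*154618 = -72085540106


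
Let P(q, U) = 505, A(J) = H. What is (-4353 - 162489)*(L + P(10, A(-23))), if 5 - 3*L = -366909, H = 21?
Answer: -20489810406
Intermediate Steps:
A(J) = 21
L = 366914/3 (L = 5/3 - 1/3*(-366909) = 5/3 + 122303 = 366914/3 ≈ 1.2230e+5)
(-4353 - 162489)*(L + P(10, A(-23))) = (-4353 - 162489)*(366914/3 + 505) = -166842*368429/3 = -20489810406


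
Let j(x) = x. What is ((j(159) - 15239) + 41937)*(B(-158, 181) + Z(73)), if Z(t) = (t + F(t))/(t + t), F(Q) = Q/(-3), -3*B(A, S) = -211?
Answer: 5693684/3 ≈ 1.8979e+6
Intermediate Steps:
B(A, S) = 211/3 (B(A, S) = -⅓*(-211) = 211/3)
F(Q) = -Q/3 (F(Q) = Q*(-⅓) = -Q/3)
Z(t) = ⅓ (Z(t) = (t - t/3)/(t + t) = (2*t/3)/((2*t)) = (2*t/3)*(1/(2*t)) = ⅓)
((j(159) - 15239) + 41937)*(B(-158, 181) + Z(73)) = ((159 - 15239) + 41937)*(211/3 + ⅓) = (-15080 + 41937)*(212/3) = 26857*(212/3) = 5693684/3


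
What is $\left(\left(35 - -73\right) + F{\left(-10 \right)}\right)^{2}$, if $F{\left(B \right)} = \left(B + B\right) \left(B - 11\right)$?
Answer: $278784$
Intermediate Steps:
$F{\left(B \right)} = 2 B \left(-11 + B\right)$
$\left(\left(35 - -73\right) + F{\left(-10 \right)}\right)^{2} = \left(\left(35 - -73\right) + 2 \left(-10\right) \left(-11 - 10\right)\right)^{2} = \left(\left(35 + 73\right) + 2 \left(-10\right) \left(-21\right)\right)^{2} = \left(108 + 420\right)^{2} = 528^{2} = 278784$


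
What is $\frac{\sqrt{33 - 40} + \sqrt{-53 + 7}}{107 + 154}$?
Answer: $\frac{i \left(\sqrt{7} + \sqrt{46}\right)}{261} \approx 0.036123 i$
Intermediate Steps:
$\frac{\sqrt{33 - 40} + \sqrt{-53 + 7}}{107 + 154} = \frac{\sqrt{-7} + \sqrt{-46}}{261} = \frac{i \sqrt{7} + i \sqrt{46}}{261} = \frac{i \sqrt{7}}{261} + \frac{i \sqrt{46}}{261}$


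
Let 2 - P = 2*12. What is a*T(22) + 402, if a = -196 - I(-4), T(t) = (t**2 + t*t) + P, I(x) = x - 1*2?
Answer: -179338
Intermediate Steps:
I(x) = -2 + x (I(x) = x - 2 = -2 + x)
P = -22 (P = 2 - 2*12 = 2 - 1*24 = 2 - 24 = -22)
T(t) = -22 + 2*t**2 (T(t) = (t**2 + t*t) - 22 = (t**2 + t**2) - 22 = 2*t**2 - 22 = -22 + 2*t**2)
a = -190 (a = -196 - (-2 - 4) = -196 - 1*(-6) = -196 + 6 = -190)
a*T(22) + 402 = -190*(-22 + 2*22**2) + 402 = -190*(-22 + 2*484) + 402 = -190*(-22 + 968) + 402 = -190*946 + 402 = -179740 + 402 = -179338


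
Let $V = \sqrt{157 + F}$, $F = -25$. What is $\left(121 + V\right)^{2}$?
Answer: $14773 + 484 \sqrt{33} \approx 17553.0$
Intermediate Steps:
$V = 2 \sqrt{33}$ ($V = \sqrt{157 - 25} = \sqrt{132} = 2 \sqrt{33} \approx 11.489$)
$\left(121 + V\right)^{2} = \left(121 + 2 \sqrt{33}\right)^{2}$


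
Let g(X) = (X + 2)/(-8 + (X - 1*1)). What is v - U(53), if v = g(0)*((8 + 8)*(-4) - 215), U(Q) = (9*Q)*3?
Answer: -1369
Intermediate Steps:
U(Q) = 27*Q
g(X) = (2 + X)/(-9 + X) (g(X) = (2 + X)/(-8 + (X - 1)) = (2 + X)/(-8 + (-1 + X)) = (2 + X)/(-9 + X))
v = 62 (v = ((2 + 0)/(-9 + 0))*((8 + 8)*(-4) - 215) = (2/(-9))*(16*(-4) - 215) = (-⅑*2)*(-64 - 215) = -2/9*(-279) = 62)
v - U(53) = 62 - 27*53 = 62 - 1*1431 = 62 - 1431 = -1369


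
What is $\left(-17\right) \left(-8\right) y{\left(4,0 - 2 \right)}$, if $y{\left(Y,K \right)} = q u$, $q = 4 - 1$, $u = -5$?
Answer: $-2040$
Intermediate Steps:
$q = 3$
$y{\left(Y,K \right)} = -15$ ($y{\left(Y,K \right)} = 3 \left(-5\right) = -15$)
$\left(-17\right) \left(-8\right) y{\left(4,0 - 2 \right)} = \left(-17\right) \left(-8\right) \left(-15\right) = 136 \left(-15\right) = -2040$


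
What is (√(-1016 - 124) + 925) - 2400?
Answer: -1475 + 2*I*√285 ≈ -1475.0 + 33.764*I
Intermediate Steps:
(√(-1016 - 124) + 925) - 2400 = (√(-1140) + 925) - 2400 = (2*I*√285 + 925) - 2400 = (925 + 2*I*√285) - 2400 = -1475 + 2*I*√285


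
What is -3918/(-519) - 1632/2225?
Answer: 2623514/384925 ≈ 6.8157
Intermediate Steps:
-3918/(-519) - 1632/2225 = -3918*(-1/519) - 1632*1/2225 = 1306/173 - 1632/2225 = 2623514/384925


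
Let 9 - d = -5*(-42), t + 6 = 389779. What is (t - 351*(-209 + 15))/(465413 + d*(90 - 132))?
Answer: 457867/473855 ≈ 0.96626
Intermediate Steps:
t = 389773 (t = -6 + 389779 = 389773)
d = -201 (d = 9 - (-5)*(-42) = 9 - 1*210 = 9 - 210 = -201)
(t - 351*(-209 + 15))/(465413 + d*(90 - 132)) = (389773 - 351*(-209 + 15))/(465413 - 201*(90 - 132)) = (389773 - 351*(-194))/(465413 - 201*(-42)) = (389773 + 68094)/(465413 + 8442) = 457867/473855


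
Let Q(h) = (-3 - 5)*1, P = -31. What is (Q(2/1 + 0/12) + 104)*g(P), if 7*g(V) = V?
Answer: -2976/7 ≈ -425.14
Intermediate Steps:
g(V) = V/7
Q(h) = -8 (Q(h) = -8*1 = -8)
(Q(2/1 + 0/12) + 104)*g(P) = (-8 + 104)*((⅐)*(-31)) = 96*(-31/7) = -2976/7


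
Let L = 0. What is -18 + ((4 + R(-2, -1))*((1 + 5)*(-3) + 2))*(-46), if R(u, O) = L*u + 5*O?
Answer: -754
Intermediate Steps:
R(u, O) = 5*O (R(u, O) = 0*u + 5*O = 0 + 5*O = 5*O)
-18 + ((4 + R(-2, -1))*((1 + 5)*(-3) + 2))*(-46) = -18 + ((4 + 5*(-1))*((1 + 5)*(-3) + 2))*(-46) = -18 + ((4 - 5)*(6*(-3) + 2))*(-46) = -18 - (-18 + 2)*(-46) = -18 - 1*(-16)*(-46) = -18 + 16*(-46) = -18 - 736 = -754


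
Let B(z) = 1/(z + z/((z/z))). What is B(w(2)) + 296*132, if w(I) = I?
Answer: 156289/4 ≈ 39072.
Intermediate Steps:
B(z) = 1/(2*z) (B(z) = 1/(z + z/1) = 1/(z + z*1) = 1/(z + z) = 1/(2*z))
B(w(2)) + 296*132 = (½)/2 + 296*132 = (½)*(½) + 39072 = ¼ + 39072 = 156289/4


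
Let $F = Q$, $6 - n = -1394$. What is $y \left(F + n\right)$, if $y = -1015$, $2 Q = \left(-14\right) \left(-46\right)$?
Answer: $-1747830$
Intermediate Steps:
$Q = 322$ ($Q = \frac{\left(-14\right) \left(-46\right)}{2} = \frac{1}{2} \cdot 644 = 322$)
$n = 1400$ ($n = 6 - -1394 = 6 + 1394 = 1400$)
$F = 322$
$y \left(F + n\right) = - 1015 \left(322 + 1400\right) = \left(-1015\right) 1722 = -1747830$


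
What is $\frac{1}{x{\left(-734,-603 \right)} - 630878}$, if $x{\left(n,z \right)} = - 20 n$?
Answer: $- \frac{1}{616198} \approx -1.6229 \cdot 10^{-6}$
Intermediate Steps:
$\frac{1}{x{\left(-734,-603 \right)} - 630878} = \frac{1}{\left(-20\right) \left(-734\right) - 630878} = \frac{1}{14680 - 630878} = \frac{1}{-616198} = - \frac{1}{616198}$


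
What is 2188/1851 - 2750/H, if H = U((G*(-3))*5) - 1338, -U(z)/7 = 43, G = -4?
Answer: 788762/275799 ≈ 2.8599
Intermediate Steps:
U(z) = -301 (U(z) = -7*43 = -301)
H = -1639 (H = -301 - 1338 = -1639)
2188/1851 - 2750/H = 2188/1851 - 2750/(-1639) = 2188*(1/1851) - 2750*(-1/1639) = 2188/1851 + 250/149 = 788762/275799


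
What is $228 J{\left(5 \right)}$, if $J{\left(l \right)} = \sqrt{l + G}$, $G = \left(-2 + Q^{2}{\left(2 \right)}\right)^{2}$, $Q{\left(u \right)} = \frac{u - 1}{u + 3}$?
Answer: $\frac{684 \sqrt{614}}{25} \approx 677.95$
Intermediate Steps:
$Q{\left(u \right)} = \frac{-1 + u}{3 + u}$
$G = \frac{2401}{625}$ ($G = \left(-2 + \left(\frac{-1 + 2}{3 + 2}\right)^{2}\right)^{2} = \left(-2 + \left(\frac{1}{5} \cdot 1\right)^{2}\right)^{2} = \left(-2 + \left(\frac{1}{5}\right)^{2}\right)^{2} = \left(-2 + \frac{1}{25}\right)^{2} = \left(- \frac{49}{25}\right)^{2} = \frac{2401}{625} \approx 3.8416$)
$J{\left(l \right)} = \sqrt{\frac{2401}{625} + l}$ ($J{\left(l \right)} = \sqrt{l + \frac{2401}{625}} = \sqrt{\frac{2401}{625} + l}$)
$228 J{\left(5 \right)} = 228 \frac{\sqrt{2401 + 625 \cdot 5}}{25} = 228 \frac{\sqrt{2401 + 3125}}{25} = 228 \frac{\sqrt{5526}}{25} = 228 \frac{3 \sqrt{614}}{25} = \frac{684 \sqrt{614}}{25}$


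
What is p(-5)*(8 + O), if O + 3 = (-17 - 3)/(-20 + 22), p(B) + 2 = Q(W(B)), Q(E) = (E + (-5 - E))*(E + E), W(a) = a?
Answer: -240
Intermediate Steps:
Q(E) = -10*E
p(B) = -2 - 10*B
O = -13 (O = -3 + (-17 - 3)/(-20 + 22) = -3 - 20/2 = -3 - 20*½ = -3 - 10 = -13)
p(-5)*(8 + O) = (-2 - 10*(-5))*(8 - 13) = (-2 + 50)*(-5) = 48*(-5) = -240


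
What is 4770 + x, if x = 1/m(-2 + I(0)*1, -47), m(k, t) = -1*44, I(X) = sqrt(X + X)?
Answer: 209879/44 ≈ 4770.0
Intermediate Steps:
I(X) = sqrt(2)*sqrt(X) (I(X) = sqrt(2*X) = sqrt(2)*sqrt(X))
m(k, t) = -44
x = -1/44 (x = 1/(-44) = -1/44 ≈ -0.022727)
4770 + x = 4770 - 1/44 = 209879/44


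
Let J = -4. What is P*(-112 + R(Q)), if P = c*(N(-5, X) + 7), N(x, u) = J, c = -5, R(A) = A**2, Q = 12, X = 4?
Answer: -480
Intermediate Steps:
N(x, u) = -4
P = -15 (P = -5*(-4 + 7) = -5*3 = -15)
P*(-112 + R(Q)) = -15*(-112 + 12**2) = -15*(-112 + 144) = -15*32 = -480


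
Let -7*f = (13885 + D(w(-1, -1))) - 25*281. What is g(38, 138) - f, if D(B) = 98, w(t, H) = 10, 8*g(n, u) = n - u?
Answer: 1963/2 ≈ 981.50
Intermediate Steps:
g(n, u) = -u/8 + n/8 (g(n, u) = (n - u)/8 = -u/8 + n/8)
f = -994 (f = -((13885 + 98) - 25*281)/7 = -(13983 - 7025)/7 = -⅐*6958 = -994)
g(38, 138) - f = (-⅛*138 + (⅛)*38) - 1*(-994) = (-69/4 + 19/4) + 994 = -25/2 + 994 = 1963/2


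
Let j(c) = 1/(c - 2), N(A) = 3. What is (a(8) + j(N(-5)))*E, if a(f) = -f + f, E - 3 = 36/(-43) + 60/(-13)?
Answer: -1371/559 ≈ -2.4526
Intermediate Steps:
j(c) = 1/(-2 + c)
E = -1371/559 (E = 3 + (36/(-43) + 60/(-13)) = 3 + (36*(-1/43) + 60*(-1/13)) = 3 + (-36/43 - 60/13) = 3 - 3048/559 = -1371/559 ≈ -2.4526)
a(f) = 0
(a(8) + j(N(-5)))*E = (0 + 1/(-2 + 3))*(-1371/559) = (0 + 1/1)*(-1371/559) = (0 + 1)*(-1371/559) = 1*(-1371/559) = -1371/559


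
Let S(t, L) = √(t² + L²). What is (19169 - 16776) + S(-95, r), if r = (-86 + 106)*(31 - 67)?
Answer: 2393 + 85*√73 ≈ 3119.2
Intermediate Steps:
r = -720 (r = 20*(-36) = -720)
S(t, L) = √(L² + t²)
(19169 - 16776) + S(-95, r) = (19169 - 16776) + √((-720)² + (-95)²) = 2393 + √(518400 + 9025) = 2393 + √527425 = 2393 + 85*√73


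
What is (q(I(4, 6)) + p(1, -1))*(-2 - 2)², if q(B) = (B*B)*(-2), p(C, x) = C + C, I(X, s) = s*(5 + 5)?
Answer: -115168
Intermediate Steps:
I(X, s) = 10*s (I(X, s) = s*10 = 10*s)
p(C, x) = 2*C
q(B) = -2*B² (q(B) = B²*(-2) = -2*B²)
(q(I(4, 6)) + p(1, -1))*(-2 - 2)² = (-2*(10*6)² + 2*1)*(-2 - 2)² = (-2*60² + 2)*(-4)² = (-2*3600 + 2)*16 = (-7200 + 2)*16 = -7198*16 = -115168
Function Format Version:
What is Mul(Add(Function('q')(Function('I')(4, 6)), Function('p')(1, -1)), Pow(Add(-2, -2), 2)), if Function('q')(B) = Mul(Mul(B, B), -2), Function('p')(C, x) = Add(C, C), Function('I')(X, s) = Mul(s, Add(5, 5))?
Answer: -115168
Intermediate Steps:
Function('I')(X, s) = Mul(10, s) (Function('I')(X, s) = Mul(s, 10) = Mul(10, s))
Function('p')(C, x) = Mul(2, C)
Function('q')(B) = Mul(-2, Pow(B, 2)) (Function('q')(B) = Mul(Pow(B, 2), -2) = Mul(-2, Pow(B, 2)))
Mul(Add(Function('q')(Function('I')(4, 6)), Function('p')(1, -1)), Pow(Add(-2, -2), 2)) = Mul(Add(Mul(-2, Pow(Mul(10, 6), 2)), Mul(2, 1)), Pow(Add(-2, -2), 2)) = Mul(Add(Mul(-2, Pow(60, 2)), 2), Pow(-4, 2)) = Mul(Add(Mul(-2, 3600), 2), 16) = Mul(Add(-7200, 2), 16) = Mul(-7198, 16) = -115168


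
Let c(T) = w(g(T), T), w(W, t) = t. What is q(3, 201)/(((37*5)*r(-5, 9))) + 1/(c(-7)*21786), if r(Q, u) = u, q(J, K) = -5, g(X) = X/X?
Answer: -50945/16927722 ≈ -0.0030096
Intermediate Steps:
g(X) = 1
c(T) = T
q(3, 201)/(((37*5)*r(-5, 9))) + 1/(c(-7)*21786) = -5/((37*5)*9) + 1/(-7*21786) = -5/(185*9) - 1/7*1/21786 = -5/1665 - 1/152502 = -5*1/1665 - 1/152502 = -1/333 - 1/152502 = -50945/16927722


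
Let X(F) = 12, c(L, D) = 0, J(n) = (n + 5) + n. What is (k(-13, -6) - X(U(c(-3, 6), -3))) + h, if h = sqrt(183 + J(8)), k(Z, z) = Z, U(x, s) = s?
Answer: -25 + 2*sqrt(51) ≈ -10.717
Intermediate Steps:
J(n) = 5 + 2*n (J(n) = (5 + n) + n = 5 + 2*n)
h = 2*sqrt(51) (h = sqrt(183 + (5 + 2*8)) = sqrt(183 + (5 + 16)) = sqrt(183 + 21) = sqrt(204) = 2*sqrt(51) ≈ 14.283)
(k(-13, -6) - X(U(c(-3, 6), -3))) + h = (-13 - 1*12) + 2*sqrt(51) = (-13 - 12) + 2*sqrt(51) = -25 + 2*sqrt(51)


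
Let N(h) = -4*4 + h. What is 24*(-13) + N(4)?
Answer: -324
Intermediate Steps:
N(h) = -16 + h
24*(-13) + N(4) = 24*(-13) + (-16 + 4) = -312 - 12 = -324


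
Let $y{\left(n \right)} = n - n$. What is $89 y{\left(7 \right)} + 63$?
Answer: $63$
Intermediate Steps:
$y{\left(n \right)} = 0$
$89 y{\left(7 \right)} + 63 = 89 \cdot 0 + 63 = 0 + 63 = 63$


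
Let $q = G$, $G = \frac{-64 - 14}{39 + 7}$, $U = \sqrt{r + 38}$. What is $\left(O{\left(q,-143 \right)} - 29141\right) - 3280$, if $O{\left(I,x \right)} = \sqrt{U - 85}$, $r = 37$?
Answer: $-32421 + i \sqrt{85 - 5 \sqrt{3}} \approx -32421.0 + 8.7373 i$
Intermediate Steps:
$U = 5 \sqrt{3}$ ($U = \sqrt{37 + 38} = \sqrt{75} = 5 \sqrt{3} \approx 8.6602$)
$G = - \frac{39}{23}$ ($G = - \frac{78}{46} = \left(-78\right) \frac{1}{46} = - \frac{39}{23} \approx -1.6957$)
$q = - \frac{39}{23} \approx -1.6957$
$O{\left(I,x \right)} = \sqrt{-85 + 5 \sqrt{3}}$ ($O{\left(I,x \right)} = \sqrt{5 \sqrt{3} - 85} = \sqrt{-85 + 5 \sqrt{3}}$)
$\left(O{\left(q,-143 \right)} - 29141\right) - 3280 = \left(\sqrt{-85 + 5 \sqrt{3}} - 29141\right) - 3280 = \left(-29141 + \sqrt{-85 + 5 \sqrt{3}}\right) - 3280 = -32421 + \sqrt{-85 + 5 \sqrt{3}}$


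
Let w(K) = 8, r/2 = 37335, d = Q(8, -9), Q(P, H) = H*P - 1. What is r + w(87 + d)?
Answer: 74678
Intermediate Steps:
Q(P, H) = -1 + H*P
d = -73 (d = -1 - 9*8 = -1 - 72 = -73)
r = 74670 (r = 2*37335 = 74670)
r + w(87 + d) = 74670 + 8 = 74678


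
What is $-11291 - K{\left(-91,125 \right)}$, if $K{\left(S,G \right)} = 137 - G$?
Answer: $-11303$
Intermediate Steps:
$-11291 - K{\left(-91,125 \right)} = -11291 - \left(137 - 125\right) = -11291 - 12 = -11303$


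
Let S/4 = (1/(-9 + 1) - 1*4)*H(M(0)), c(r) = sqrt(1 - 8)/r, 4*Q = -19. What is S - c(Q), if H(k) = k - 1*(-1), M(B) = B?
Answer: -33/2 + 4*I*sqrt(7)/19 ≈ -16.5 + 0.557*I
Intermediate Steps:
Q = -19/4 (Q = (1/4)*(-19) = -19/4 ≈ -4.7500)
H(k) = 1 + k (H(k) = k + 1 = 1 + k)
c(r) = I*sqrt(7)/r (c(r) = sqrt(-7)/r = (I*sqrt(7))/r = I*sqrt(7)/r)
S = -33/2 (S = 4*((1/(-9 + 1) - 1*4)*(1 + 0)) = 4*((1/(-8) - 4)*1) = 4*((-1/8 - 4)*1) = 4*(-33/8*1) = 4*(-33/8) = -33/2 ≈ -16.500)
S - c(Q) = -33/2 - I*sqrt(7)/(-19/4) = -33/2 - I*sqrt(7)*(-4)/19 = -33/2 - (-4)*I*sqrt(7)/19 = -33/2 + 4*I*sqrt(7)/19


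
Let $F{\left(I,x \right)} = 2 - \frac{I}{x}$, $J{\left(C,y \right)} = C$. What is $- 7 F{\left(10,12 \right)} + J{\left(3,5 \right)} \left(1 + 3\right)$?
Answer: $\frac{23}{6} \approx 3.8333$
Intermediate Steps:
$F{\left(I,x \right)} = 2 - \frac{I}{x}$
$- 7 F{\left(10,12 \right)} + J{\left(3,5 \right)} \left(1 + 3\right) = - 7 \left(2 - \frac{10}{12}\right) + 3 \left(1 + 3\right) = - 7 \left(2 - 10 \cdot \frac{1}{12}\right) + 3 \cdot 4 = - 7 \left(2 - \frac{5}{6}\right) + 12 = \left(-7\right) \frac{7}{6} + 12 = - \frac{49}{6} + 12 = \frac{23}{6}$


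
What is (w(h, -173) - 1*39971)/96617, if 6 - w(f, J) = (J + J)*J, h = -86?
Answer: -99823/96617 ≈ -1.0332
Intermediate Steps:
w(f, J) = 6 - 2*J² (w(f, J) = 6 - (J + J)*J = 6 - 2*J*J = 6 - 2*J²)
(w(h, -173) - 1*39971)/96617 = ((6 - 2*(-173)²) - 1*39971)/96617 = ((6 - 2*29929) - 39971)*(1/96617) = ((6 - 59858) - 39971)*(1/96617) = (-59852 - 39971)*(1/96617) = -99823*1/96617 = -99823/96617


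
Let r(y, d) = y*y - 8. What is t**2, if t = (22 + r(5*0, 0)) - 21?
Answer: 49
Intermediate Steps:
r(y, d) = -8 + y**2 (r(y, d) = y**2 - 8 = -8 + y**2)
t = -7 (t = (22 + (-8 + (5*0)**2)) - 21 = (22 + (-8 + 0**2)) - 21 = (22 + (-8 + 0)) - 21 = (22 - 8) - 21 = 14 - 21 = -7)
t**2 = (-7)**2 = 49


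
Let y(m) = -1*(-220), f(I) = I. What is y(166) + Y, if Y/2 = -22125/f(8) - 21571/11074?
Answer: -117719849/22148 ≈ -5315.1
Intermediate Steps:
y(m) = 220
Y = -122592409/22148 (Y = 2*(-22125/8 - 21571/11074) = 2*(-122592409/44296) = -122592409/22148 ≈ -5535.1)
y(166) + Y = 220 - 122592409/22148 = -117719849/22148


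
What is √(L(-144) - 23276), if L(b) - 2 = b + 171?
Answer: 9*I*√287 ≈ 152.47*I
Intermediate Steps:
L(b) = 173 + b (L(b) = 2 + (b + 171) = 2 + (171 + b) = 173 + b)
√(L(-144) - 23276) = √((173 - 144) - 23276) = √(29 - 23276) = √(-23247) = 9*I*√287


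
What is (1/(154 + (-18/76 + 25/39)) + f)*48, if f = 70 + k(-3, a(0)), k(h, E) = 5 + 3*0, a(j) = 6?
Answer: 823848336/228827 ≈ 3600.3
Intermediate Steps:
k(h, E) = 5 (k(h, E) = 5 + 0 = 5)
f = 75 (f = 70 + 5 = 75)
(1/(154 + (-18/76 + 25/39)) + f)*48 = (1/(154 + (-18/76 + 25/39)) + 75)*48 = (1/(154 + (-18*1/76 + 25*(1/39))) + 75)*48 = (1/(154 + (-9/38 + 25/39)) + 75)*48 = (1/(154 + 599/1482) + 75)*48 = (1/(228827/1482) + 75)*48 = (1482/228827 + 75)*48 = (17163507/228827)*48 = 823848336/228827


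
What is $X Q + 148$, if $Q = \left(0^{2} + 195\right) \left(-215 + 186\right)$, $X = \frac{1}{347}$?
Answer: $\frac{45701}{347} \approx 131.7$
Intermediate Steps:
$X = \frac{1}{347} \approx 0.0028818$
$Q = -5655$ ($Q = \left(0 + 195\right) \left(-29\right) = 195 \left(-29\right) = -5655$)
$X Q + 148 = \frac{1}{347} \left(-5655\right) + 148 = - \frac{5655}{347} + 148 = \frac{45701}{347}$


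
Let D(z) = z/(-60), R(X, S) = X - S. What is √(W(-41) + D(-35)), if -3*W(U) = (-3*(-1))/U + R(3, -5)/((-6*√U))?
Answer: √(36777 - 656*I*√41)/246 ≈ 0.78083 - 0.044447*I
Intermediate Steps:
W(U) = -1/U + 4/(9*√U) (W(U) = -((-3*(-1))/U + (3 - 1*(-5))/((-6*√U)))/3 = -(3/U + (3 + 5)*(-1/(6*√U)))/3 = -(3/U + 8*(-1/(6*√U)))/3 = -(3/U - 4/(3*√U))/3 = -1/U + 4/(9*√U))
D(z) = -z/60 (D(z) = z*(-1/60) = -z/60)
√(W(-41) + D(-35)) = √((-1/(-41) + 4/(9*√(-41))) - 1/60*(-35)) = √((-1*(-1/41) + 4*(-I*√41/41)/9) + 7/12) = √((1/41 - 4*I*√41/369) + 7/12) = √(299/492 - 4*I*√41/369)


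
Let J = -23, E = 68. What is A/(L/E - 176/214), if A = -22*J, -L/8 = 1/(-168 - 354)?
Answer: -240228054/390349 ≈ -615.42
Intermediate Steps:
L = 4/261 (L = -8/(-168 - 354) = -8/(-522) = -8*(-1/522) = 4/261 ≈ 0.015326)
A = 506 (A = -22*(-23) = 506)
A/(L/E - 176/214) = 506/((4/261)/68 - 176/214) = 506/((4/261)*(1/68) - 176*1/214) = 506/(1/4437 - 88/107) = 506/(-390349/474759) = 506*(-474759/390349) = -240228054/390349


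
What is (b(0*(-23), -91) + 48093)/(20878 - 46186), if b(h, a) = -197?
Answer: -11974/6327 ≈ -1.8925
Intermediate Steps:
(b(0*(-23), -91) + 48093)/(20878 - 46186) = (-197 + 48093)/(20878 - 46186) = 47896/(-25308) = 47896*(-1/25308) = -11974/6327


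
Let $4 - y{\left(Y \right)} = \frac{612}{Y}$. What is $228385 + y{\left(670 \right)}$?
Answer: $\frac{76510009}{335} \approx 2.2839 \cdot 10^{5}$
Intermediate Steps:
$y{\left(Y \right)} = 4 - \frac{612}{Y}$
$228385 + y{\left(670 \right)} = 228385 + \left(4 - \frac{612}{670}\right) = 228385 + \left(4 - \frac{306}{335}\right) = 228385 + \frac{1034}{335} = \frac{76510009}{335}$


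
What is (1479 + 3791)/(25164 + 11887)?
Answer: 5270/37051 ≈ 0.14224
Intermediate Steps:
(1479 + 3791)/(25164 + 11887) = 5270/37051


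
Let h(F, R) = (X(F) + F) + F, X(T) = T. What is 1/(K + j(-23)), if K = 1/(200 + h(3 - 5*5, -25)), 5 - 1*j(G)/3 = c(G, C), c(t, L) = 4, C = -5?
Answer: 134/403 ≈ 0.33251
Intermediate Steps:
j(G) = 3 (j(G) = 15 - 3*4 = 15 - 12 = 3)
h(F, R) = 3*F (h(F, R) = (F + F) + F = 2*F + F = 3*F)
K = 1/134 (K = 1/(200 + 3*(3 - 5*5)) = 1/(200 + 3*(3 - 25)) = 1/(200 + 3*(-22)) = 1/(200 - 66) = 1/134 ≈ 0.0074627)
1/(K + j(-23)) = 1/(1/134 + 3) = 1/(403/134) = 134/403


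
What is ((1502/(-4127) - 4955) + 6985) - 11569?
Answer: -39368955/4127 ≈ -9539.4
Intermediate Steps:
((1502/(-4127) - 4955) + 6985) - 11569 = ((1502*(-1/4127) - 4955) + 6985) - 11569 = ((-1502/4127 - 4955) + 6985) - 11569 = (-20450787/4127 + 6985) - 11569 = 8376308/4127 - 11569 = -39368955/4127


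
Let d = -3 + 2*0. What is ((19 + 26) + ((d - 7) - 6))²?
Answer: 841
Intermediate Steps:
d = -3 (d = -3 + 0 = -3)
((19 + 26) + ((d - 7) - 6))² = ((19 + 26) + ((-3 - 7) - 6))² = (45 + (-10 - 6))² = (45 - 16)² = 29² = 841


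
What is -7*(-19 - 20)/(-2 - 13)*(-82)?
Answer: 7462/5 ≈ 1492.4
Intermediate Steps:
-7*(-19 - 20)/(-2 - 13)*(-82) = -(-273)/(-15)*(-82) = -(-273)*(-1)/15*(-82) = -7*13/5*(-82) = -91/5*(-82) = 7462/5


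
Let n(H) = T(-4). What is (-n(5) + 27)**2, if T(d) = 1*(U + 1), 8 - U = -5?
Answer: 169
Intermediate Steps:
U = 13 (U = 8 - 1*(-5) = 8 + 5 = 13)
T(d) = 14 (T(d) = 1*(13 + 1) = 1*14 = 14)
n(H) = 14
(-n(5) + 27)**2 = (-1*14 + 27)**2 = (-14 + 27)**2 = 13**2 = 169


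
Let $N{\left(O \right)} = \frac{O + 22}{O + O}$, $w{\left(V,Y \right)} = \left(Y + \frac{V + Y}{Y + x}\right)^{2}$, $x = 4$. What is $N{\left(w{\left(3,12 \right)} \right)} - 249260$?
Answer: $- \frac{21361034999}{85698} \approx -2.4926 \cdot 10^{5}$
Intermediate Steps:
$w{\left(V,Y \right)} = \left(Y + \frac{V + Y}{4 + Y}\right)^{2}$ ($w{\left(V,Y \right)} = \left(Y + \frac{V + Y}{Y + 4}\right)^{2} = \left(Y + \frac{V + Y}{4 + Y}\right)^{2}$)
$N{\left(O \right)} = \frac{22 + O}{2 O}$
$N{\left(w{\left(3,12 \right)} \right)} - 249260 = \frac{22 + \frac{\left(3 + 12^{2} + 5 \cdot 12\right)^{2}}{\left(4 + 12\right)^{2}}}{2 \frac{\left(3 + 12^{2} + 5 \cdot 12\right)^{2}}{\left(4 + 12\right)^{2}}} - 249260 = \frac{22 + \frac{\left(3 + 144 + 60\right)^{2}}{256}}{2 \frac{\left(3 + 144 + 60\right)^{2}}{256}} - 249260 = \frac{22 + \frac{207^{2}}{256}}{2 \frac{207^{2}}{256}} - 249260 = \frac{22 + \frac{1}{256} \cdot 42849}{2 \cdot \frac{1}{256} \cdot 42849} - 249260 = \frac{22 + \frac{42849}{256}}{2 \cdot \frac{42849}{256}} - 249260 = \frac{1}{2} \cdot \frac{256}{42849} \cdot \frac{48481}{256} - 249260 = \frac{48481}{85698} - 249260 = - \frac{21361034999}{85698}$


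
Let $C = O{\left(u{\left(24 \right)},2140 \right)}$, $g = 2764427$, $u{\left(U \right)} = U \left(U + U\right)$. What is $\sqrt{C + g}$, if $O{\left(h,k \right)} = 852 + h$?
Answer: $\sqrt{2766431} \approx 1663.3$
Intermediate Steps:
$u{\left(U \right)} = 2 U^{2}$ ($u{\left(U \right)} = U 2 U = 2 U^{2}$)
$C = 2004$ ($C = 852 + 2 \cdot 24^{2} = 852 + 2 \cdot 576 = 852 + 1152 = 2004$)
$\sqrt{C + g} = \sqrt{2004 + 2764427} = \sqrt{2766431}$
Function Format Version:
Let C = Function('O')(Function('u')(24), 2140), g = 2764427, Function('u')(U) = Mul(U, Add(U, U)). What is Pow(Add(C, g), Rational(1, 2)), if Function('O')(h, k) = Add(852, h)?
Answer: Pow(2766431, Rational(1, 2)) ≈ 1663.3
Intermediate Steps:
Function('u')(U) = Mul(2, Pow(U, 2)) (Function('u')(U) = Mul(U, Mul(2, U)) = Mul(2, Pow(U, 2)))
C = 2004 (C = Add(852, Mul(2, Pow(24, 2))) = Add(852, Mul(2, 576)) = Add(852, 1152) = 2004)
Pow(Add(C, g), Rational(1, 2)) = Pow(Add(2004, 2764427), Rational(1, 2)) = Pow(2766431, Rational(1, 2))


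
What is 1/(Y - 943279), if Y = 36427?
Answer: -1/906852 ≈ -1.1027e-6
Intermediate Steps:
1/(Y - 943279) = 1/(36427 - 943279) = 1/(-906852) = -1/906852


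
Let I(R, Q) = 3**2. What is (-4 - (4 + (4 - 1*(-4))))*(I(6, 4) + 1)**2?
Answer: -1600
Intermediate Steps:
I(R, Q) = 9
(-4 - (4 + (4 - 1*(-4))))*(I(6, 4) + 1)**2 = (-4 - (4 + (4 - 1*(-4))))*(9 + 1)**2 = (-4 - (4 + (4 + 4)))*10**2 = (-4 - (4 + 8))*100 = (-4 - 1*12)*100 = (-4 - 12)*100 = -16*100 = -1600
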